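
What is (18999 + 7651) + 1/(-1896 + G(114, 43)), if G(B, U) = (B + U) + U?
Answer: 45198399/1696 ≈ 26650.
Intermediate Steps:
G(B, U) = B + 2*U
(18999 + 7651) + 1/(-1896 + G(114, 43)) = (18999 + 7651) + 1/(-1896 + (114 + 2*43)) = 26650 + 1/(-1896 + (114 + 86)) = 26650 + 1/(-1896 + 200) = 26650 + 1/(-1696) = 26650 - 1/1696 = 45198399/1696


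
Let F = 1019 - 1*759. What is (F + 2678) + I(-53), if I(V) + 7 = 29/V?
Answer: 155314/53 ≈ 2930.5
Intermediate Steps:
I(V) = -7 + 29/V
F = 260 (F = 1019 - 759 = 260)
(F + 2678) + I(-53) = (260 + 2678) + (-7 + 29/(-53)) = 2938 + (-7 + 29*(-1/53)) = 2938 + (-7 - 29/53) = 2938 - 400/53 = 155314/53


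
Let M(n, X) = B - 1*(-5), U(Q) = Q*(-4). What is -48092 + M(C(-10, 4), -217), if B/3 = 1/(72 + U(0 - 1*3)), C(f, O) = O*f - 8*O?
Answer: -1346435/28 ≈ -48087.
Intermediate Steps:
C(f, O) = -8*O + O*f
U(Q) = -4*Q
B = 1/28 (B = 3/(72 - 4*(0 - 1*3)) = 3/(72 - 4*(0 - 3)) = 3/(72 - 4*(-3)) = 3/(72 + 12) = 3/84 = 3*(1/84) = 1/28 ≈ 0.035714)
M(n, X) = 141/28 (M(n, X) = 1/28 - 1*(-5) = 1/28 + 5 = 141/28)
-48092 + M(C(-10, 4), -217) = -48092 + 141/28 = -1346435/28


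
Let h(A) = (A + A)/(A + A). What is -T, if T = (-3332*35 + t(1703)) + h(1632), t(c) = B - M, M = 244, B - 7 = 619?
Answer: 116237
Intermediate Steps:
B = 626 (B = 7 + 619 = 626)
t(c) = 382 (t(c) = 626 - 1*244 = 626 - 244 = 382)
h(A) = 1 (h(A) = (2*A)/((2*A)) = (2*A)*(1/(2*A)) = 1)
T = -116237 (T = (-3332*35 + 382) + 1 = (-116620 + 382) + 1 = -116238 + 1 = -116237)
-T = -1*(-116237) = 116237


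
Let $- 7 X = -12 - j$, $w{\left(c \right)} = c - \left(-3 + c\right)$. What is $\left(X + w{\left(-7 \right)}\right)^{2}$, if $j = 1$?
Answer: $\frac{1156}{49} \approx 23.592$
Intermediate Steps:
$w{\left(c \right)} = 3$ ($w{\left(c \right)} = c - \left(-3 + c\right) = 3$)
$X = \frac{13}{7}$ ($X = - \frac{-12 - 1}{7} = \left(- \frac{1}{7}\right) \left(-13\right) = \frac{13}{7} \approx 1.8571$)
$\left(X + w{\left(-7 \right)}\right)^{2} = \left(\frac{13}{7} + 3\right)^{2} = \left(\frac{34}{7}\right)^{2} = \frac{1156}{49}$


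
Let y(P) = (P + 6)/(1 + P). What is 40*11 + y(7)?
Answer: 3533/8 ≈ 441.63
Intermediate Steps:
y(P) = (6 + P)/(1 + P)
40*11 + y(7) = 40*11 + (6 + 7)/(1 + 7) = 440 + 13/8 = 3533/8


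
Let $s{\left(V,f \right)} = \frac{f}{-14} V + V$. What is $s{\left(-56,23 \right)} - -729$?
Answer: $765$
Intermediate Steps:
$s{\left(V,f \right)} = V - \frac{V f}{14}$ ($s{\left(V,f \right)} = f \left(- \frac{1}{14}\right) V + V = - \frac{f}{14} V + V = - \frac{V f}{14} + V = V - \frac{V f}{14}$)
$s{\left(-56,23 \right)} - -729 = \frac{1}{14} \left(-56\right) \left(14 - 23\right) - -729 = \frac{1}{14} \left(-56\right) \left(14 - 23\right) + 729 = \frac{1}{14} \left(-56\right) \left(-9\right) + 729 = 36 + 729 = 765$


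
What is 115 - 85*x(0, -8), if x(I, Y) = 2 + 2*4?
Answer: -735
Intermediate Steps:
x(I, Y) = 10 (x(I, Y) = 2 + 8 = 10)
115 - 85*x(0, -8) = 115 - 85*10 = 115 - 850 = -735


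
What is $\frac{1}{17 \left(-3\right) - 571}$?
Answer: $- \frac{1}{622} \approx -0.0016077$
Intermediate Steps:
$\frac{1}{17 \left(-3\right) - 571} = \frac{1}{-51 - 571} = \frac{1}{-622} = - \frac{1}{622}$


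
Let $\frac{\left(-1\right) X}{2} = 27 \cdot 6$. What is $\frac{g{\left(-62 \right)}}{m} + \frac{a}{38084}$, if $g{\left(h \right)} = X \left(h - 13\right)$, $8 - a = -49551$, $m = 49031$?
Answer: $\frac{3355368529}{1867296604} \approx 1.7969$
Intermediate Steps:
$X = -324$ ($X = - 2 \cdot 27 \cdot 6 = \left(-2\right) 162 = -324$)
$a = 49559$ ($a = 8 - -49551 = 8 + 49551 = 49559$)
$g{\left(h \right)} = 4212 - 324 h$ ($g{\left(h \right)} = - 324 \left(h - 13\right) = - 324 \left(-13 + h\right) = 4212 - 324 h$)
$\frac{g{\left(-62 \right)}}{m} + \frac{a}{38084} = \frac{4212 - -20088}{49031} + \frac{49559}{38084} = \left(4212 + 20088\right) \frac{1}{49031} + 49559 \cdot \frac{1}{38084} = 24300 \cdot \frac{1}{49031} + \frac{49559}{38084} = \frac{24300}{49031} + \frac{49559}{38084} = \frac{3355368529}{1867296604}$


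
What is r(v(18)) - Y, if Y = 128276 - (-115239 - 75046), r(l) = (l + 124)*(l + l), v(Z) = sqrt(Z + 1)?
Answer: -318523 + 248*sqrt(19) ≈ -3.1744e+5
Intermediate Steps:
v(Z) = sqrt(1 + Z)
r(l) = 2*l*(124 + l) (r(l) = (124 + l)*(2*l) = 2*l*(124 + l))
Y = 318561 (Y = 128276 - 1*(-190285) = 128276 + 190285 = 318561)
r(v(18)) - Y = 2*sqrt(1 + 18)*(124 + sqrt(1 + 18)) - 1*318561 = 2*sqrt(19)*(124 + sqrt(19)) - 318561 = -318561 + 2*sqrt(19)*(124 + sqrt(19))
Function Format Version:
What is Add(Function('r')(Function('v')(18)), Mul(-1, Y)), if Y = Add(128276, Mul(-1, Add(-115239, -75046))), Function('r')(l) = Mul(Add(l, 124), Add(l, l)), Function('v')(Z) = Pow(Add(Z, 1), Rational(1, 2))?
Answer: Add(-318523, Mul(248, Pow(19, Rational(1, 2)))) ≈ -3.1744e+5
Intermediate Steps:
Function('v')(Z) = Pow(Add(1, Z), Rational(1, 2))
Function('r')(l) = Mul(2, l, Add(124, l)) (Function('r')(l) = Mul(Add(124, l), Mul(2, l)) = Mul(2, l, Add(124, l)))
Y = 318561 (Y = Add(128276, Mul(-1, -190285)) = Add(128276, 190285) = 318561)
Add(Function('r')(Function('v')(18)), Mul(-1, Y)) = Add(Mul(2, Pow(Add(1, 18), Rational(1, 2)), Add(124, Pow(Add(1, 18), Rational(1, 2)))), Mul(-1, 318561)) = Add(Mul(2, Pow(19, Rational(1, 2)), Add(124, Pow(19, Rational(1, 2)))), -318561) = Add(-318561, Mul(2, Pow(19, Rational(1, 2)), Add(124, Pow(19, Rational(1, 2)))))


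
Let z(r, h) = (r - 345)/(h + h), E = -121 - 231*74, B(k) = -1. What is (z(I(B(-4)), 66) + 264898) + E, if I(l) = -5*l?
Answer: 8173454/33 ≈ 2.4768e+5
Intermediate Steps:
E = -17215 (E = -121 - 17094 = -17215)
z(r, h) = (-345 + r)/(2*h) (z(r, h) = (-345 + r)/((2*h)) = (-345 + r)*(1/(2*h)) = (-345 + r)/(2*h))
(z(I(B(-4)), 66) + 264898) + E = ((½)*(-345 - 5*(-1))/66 + 264898) - 17215 = ((½)*(1/66)*(-345 + 5) + 264898) - 17215 = ((½)*(1/66)*(-340) + 264898) - 17215 = (-85/33 + 264898) - 17215 = 8741549/33 - 17215 = 8173454/33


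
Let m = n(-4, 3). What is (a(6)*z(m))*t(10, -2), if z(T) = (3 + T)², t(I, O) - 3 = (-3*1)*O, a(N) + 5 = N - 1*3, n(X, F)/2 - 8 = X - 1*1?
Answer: -1458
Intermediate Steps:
n(X, F) = 14 + 2*X (n(X, F) = 16 + 2*(X - 1*1) = 16 + 2*(X - 1) = 16 + 2*(-1 + X) = 16 + (-2 + 2*X) = 14 + 2*X)
a(N) = -8 + N (a(N) = -5 + (N - 1*3) = -5 + (N - 3) = -5 + (-3 + N) = -8 + N)
m = 6 (m = 14 + 2*(-4) = 14 - 8 = 6)
t(I, O) = 3 - 3*O (t(I, O) = 3 + (-3*1)*O = 3 - 3*O)
(a(6)*z(m))*t(10, -2) = ((-8 + 6)*(3 + 6)²)*(3 - 3*(-2)) = (-2*9²)*(3 + 6) = -2*81*9 = -162*9 = -1458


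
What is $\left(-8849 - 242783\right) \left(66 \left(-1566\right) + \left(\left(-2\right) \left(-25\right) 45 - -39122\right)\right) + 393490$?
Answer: $15597551378$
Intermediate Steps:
$\left(-8849 - 242783\right) \left(66 \left(-1566\right) + \left(\left(-2\right) \left(-25\right) 45 - -39122\right)\right) + 393490 = - 251632 \left(-103356 + \left(50 \cdot 45 + 39122\right)\right) + 393490 = - 251632 \left(-103356 + \left(2250 + 39122\right)\right) + 393490 = - 251632 \left(-103356 + 41372\right) + 393490 = \left(-251632\right) \left(-61984\right) + 393490 = 15597157888 + 393490 = 15597551378$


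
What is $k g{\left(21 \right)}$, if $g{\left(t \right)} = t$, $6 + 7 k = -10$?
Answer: $-48$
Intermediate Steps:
$k = - \frac{16}{7}$ ($k = - \frac{6}{7} + \frac{1}{7} \left(-10\right) = - \frac{6}{7} - \frac{10}{7} = - \frac{16}{7} \approx -2.2857$)
$k g{\left(21 \right)} = \left(- \frac{16}{7}\right) 21 = -48$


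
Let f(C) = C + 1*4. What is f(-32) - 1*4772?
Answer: -4800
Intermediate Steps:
f(C) = 4 + C (f(C) = C + 4 = 4 + C)
f(-32) - 1*4772 = (4 - 32) - 1*4772 = -28 - 4772 = -4800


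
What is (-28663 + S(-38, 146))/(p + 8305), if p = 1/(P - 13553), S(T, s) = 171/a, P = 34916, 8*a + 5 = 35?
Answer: -3056767581/887098580 ≈ -3.4458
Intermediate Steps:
a = 15/4 (a = -5/8 + (⅛)*35 = -5/8 + 35/8 = 15/4 ≈ 3.7500)
S(T, s) = 228/5 (S(T, s) = 171/(15/4) = 171*(4/15) = 228/5)
p = 1/21363 (p = 1/(34916 - 13553) = 1/21363 ≈ 4.6810e-5)
(-28663 + S(-38, 146))/(p + 8305) = (-28663 + 228/5)/(1/21363 + 8305) = -143087/(5*177419716/21363) = -143087/5*21363/177419716 = -3056767581/887098580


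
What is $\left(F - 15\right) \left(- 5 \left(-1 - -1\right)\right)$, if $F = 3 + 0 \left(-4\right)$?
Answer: $0$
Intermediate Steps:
$F = 3$ ($F = 3 + 0 = 3$)
$\left(F - 15\right) \left(- 5 \left(-1 - -1\right)\right) = \left(3 - 15\right) \left(- 5 \left(-1 - -1\right)\right) = - 12 \left(- 5 \left(-1 + 1\right)\right) = - 12 \left(\left(-5\right) 0\right) = \left(-12\right) 0 = 0$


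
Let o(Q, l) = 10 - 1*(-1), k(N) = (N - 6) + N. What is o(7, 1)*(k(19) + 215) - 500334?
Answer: -497617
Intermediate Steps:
k(N) = -6 + 2*N (k(N) = (-6 + N) + N = -6 + 2*N)
o(Q, l) = 11 (o(Q, l) = 10 + 1 = 11)
o(7, 1)*(k(19) + 215) - 500334 = 11*((-6 + 2*19) + 215) - 500334 = 11*((-6 + 38) + 215) - 500334 = 11*(32 + 215) - 500334 = 11*247 - 500334 = 2717 - 500334 = -497617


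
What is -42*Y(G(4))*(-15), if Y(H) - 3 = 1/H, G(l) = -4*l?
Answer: 14805/8 ≈ 1850.6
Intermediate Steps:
Y(H) = 3 + 1/H
-42*Y(G(4))*(-15) = -42*(3 + 1/(-4*4))*(-15) = -42*(3 + 1/(-16))*(-15) = -42*(3 - 1/16)*(-15) = -42*47/16*(-15) = -987/8*(-15) = 14805/8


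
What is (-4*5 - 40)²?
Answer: 3600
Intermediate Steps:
(-4*5 - 40)² = (-20 - 40)² = (-60)² = 3600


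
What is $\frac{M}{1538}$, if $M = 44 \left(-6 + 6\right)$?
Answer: $0$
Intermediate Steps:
$M = 0$ ($M = 44 \cdot 0 = 0$)
$\frac{M}{1538} = \frac{0}{1538} = 0 \cdot \frac{1}{1538} = 0$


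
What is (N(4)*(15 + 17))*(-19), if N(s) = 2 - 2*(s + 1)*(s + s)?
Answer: 47424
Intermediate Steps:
N(s) = 2 - 4*s*(1 + s) (N(s) = 2 - 2*(1 + s)*2*s = 2 - 4*s*(1 + s))
(N(4)*(15 + 17))*(-19) = ((2 - 4*4 - 4*4**2)*(15 + 17))*(-19) = ((2 - 16 - 4*16)*32)*(-19) = ((2 - 16 - 64)*32)*(-19) = -78*32*(-19) = -2496*(-19) = 47424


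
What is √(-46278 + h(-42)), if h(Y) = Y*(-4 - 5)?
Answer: 30*I*√51 ≈ 214.24*I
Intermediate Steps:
h(Y) = -9*Y (h(Y) = Y*(-9) = -9*Y)
√(-46278 + h(-42)) = √(-46278 - 9*(-42)) = √(-46278 + 378) = √(-45900) = 30*I*√51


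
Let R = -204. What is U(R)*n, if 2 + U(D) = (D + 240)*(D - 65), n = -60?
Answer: 581160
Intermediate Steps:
U(D) = -2 + (-65 + D)*(240 + D) (U(D) = -2 + (D + 240)*(D - 65) = -2 + (240 + D)*(-65 + D) = -2 + (-65 + D)*(240 + D))
U(R)*n = (-15602 + (-204)**2 + 175*(-204))*(-60) = (-15602 + 41616 - 35700)*(-60) = -9686*(-60) = 581160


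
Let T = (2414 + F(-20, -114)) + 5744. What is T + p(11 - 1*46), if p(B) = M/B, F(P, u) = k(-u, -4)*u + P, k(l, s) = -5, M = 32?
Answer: 304748/35 ≈ 8707.1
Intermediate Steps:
F(P, u) = P - 5*u (F(P, u) = -5*u + P = P - 5*u)
p(B) = 32/B
T = 8708 (T = (2414 + (-20 - 5*(-114))) + 5744 = (2414 + (-20 + 570)) + 5744 = (2414 + 550) + 5744 = 2964 + 5744 = 8708)
T + p(11 - 1*46) = 8708 + 32/(11 - 1*46) = 8708 + 32/(11 - 46) = 8708 + 32/(-35) = 8708 + 32*(-1/35) = 8708 - 32/35 = 304748/35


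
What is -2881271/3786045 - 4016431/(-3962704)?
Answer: 3788764388611/15002975665680 ≈ 0.25253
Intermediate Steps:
-2881271/3786045 - 4016431/(-3962704) = -2881271*1/3786045 - 4016431*(-1/3962704) = -2881271/3786045 + 4016431/3962704 = 3788764388611/15002975665680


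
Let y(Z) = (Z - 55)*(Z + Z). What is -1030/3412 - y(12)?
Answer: 1760077/1706 ≈ 1031.7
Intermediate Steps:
y(Z) = 2*Z*(-55 + Z) (y(Z) = (-55 + Z)*(2*Z) = 2*Z*(-55 + Z))
-1030/3412 - y(12) = -1030/3412 - 2*12*(-55 + 12) = -1030*1/3412 - 2*12*(-43) = -515/1706 - 1*(-1032) = -515/1706 + 1032 = 1760077/1706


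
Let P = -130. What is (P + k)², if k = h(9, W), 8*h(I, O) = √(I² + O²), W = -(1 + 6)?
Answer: (1040 - √130)²/64 ≈ 16531.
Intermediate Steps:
W = -7 (W = -1*7 = -7)
h(I, O) = √(I² + O²)/8
k = √130/8 (k = √(9² + (-7)²)/8 = √(81 + 49)/8 = √130/8 ≈ 1.4252)
(P + k)² = (-130 + √130/8)²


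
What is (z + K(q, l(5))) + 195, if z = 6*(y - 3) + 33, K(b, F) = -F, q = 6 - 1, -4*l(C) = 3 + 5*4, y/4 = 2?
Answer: 1055/4 ≈ 263.75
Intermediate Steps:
y = 8 (y = 4*2 = 8)
l(C) = -23/4 (l(C) = -(3 + 5*4)/4 = -(3 + 20)/4 = -¼*23 = -23/4)
q = 5
z = 63 (z = 6*(8 - 3) + 33 = 6*5 + 33 = 30 + 33 = 63)
(z + K(q, l(5))) + 195 = (63 - 1*(-23/4)) + 195 = (63 + 23/4) + 195 = 275/4 + 195 = 1055/4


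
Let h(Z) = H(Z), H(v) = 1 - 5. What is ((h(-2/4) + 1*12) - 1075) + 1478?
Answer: 411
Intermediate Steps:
H(v) = -4
h(Z) = -4
((h(-2/4) + 1*12) - 1075) + 1478 = ((-4 + 1*12) - 1075) + 1478 = ((-4 + 12) - 1075) + 1478 = (8 - 1075) + 1478 = -1067 + 1478 = 411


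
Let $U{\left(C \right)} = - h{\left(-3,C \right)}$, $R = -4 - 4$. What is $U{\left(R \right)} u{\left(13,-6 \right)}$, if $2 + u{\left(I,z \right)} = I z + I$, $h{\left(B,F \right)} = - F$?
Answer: $536$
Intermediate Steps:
$u{\left(I,z \right)} = -2 + I + I z$ ($u{\left(I,z \right)} = -2 + \left(I z + I\right) = -2 + \left(I + I z\right) = -2 + I + I z$)
$R = -8$
$U{\left(C \right)} = C$ ($U{\left(C \right)} = - \left(-1\right) C = C$)
$U{\left(R \right)} u{\left(13,-6 \right)} = - 8 \left(-2 + 13 + 13 \left(-6\right)\right) = - 8 \left(-2 + 13 - 78\right) = \left(-8\right) \left(-67\right) = 536$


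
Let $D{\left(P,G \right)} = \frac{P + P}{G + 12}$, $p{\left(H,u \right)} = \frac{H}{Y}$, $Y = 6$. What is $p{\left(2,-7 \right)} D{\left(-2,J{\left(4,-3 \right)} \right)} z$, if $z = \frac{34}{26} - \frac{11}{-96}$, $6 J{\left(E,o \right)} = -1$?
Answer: $- \frac{25}{156} \approx -0.16026$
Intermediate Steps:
$p{\left(H,u \right)} = \frac{H}{6}$
$J{\left(E,o \right)} = - \frac{1}{6}$ ($J{\left(E,o \right)} = \frac{1}{6} \left(-1\right) = - \frac{1}{6}$)
$D{\left(P,G \right)} = \frac{2 P}{12 + G}$
$z = \frac{1775}{1248}$ ($z = 34 \cdot \frac{1}{26} - - \frac{11}{96} = \frac{17}{13} + \frac{11}{96} = \frac{1775}{1248} \approx 1.4223$)
$p{\left(2,-7 \right)} D{\left(-2,J{\left(4,-3 \right)} \right)} z = \frac{1}{6} \cdot 2 \cdot 2 \left(-2\right) \frac{1}{12 - \frac{1}{6}} \cdot \frac{1775}{1248} = \frac{2 \left(-2\right) \frac{1}{\frac{71}{6}}}{3} \cdot \frac{1775}{1248} = \frac{2 \left(-2\right) \frac{6}{71}}{3} \cdot \frac{1775}{1248} = \frac{1}{3} \left(- \frac{24}{71}\right) \frac{1775}{1248} = \left(- \frac{8}{71}\right) \frac{1775}{1248} = - \frac{25}{156}$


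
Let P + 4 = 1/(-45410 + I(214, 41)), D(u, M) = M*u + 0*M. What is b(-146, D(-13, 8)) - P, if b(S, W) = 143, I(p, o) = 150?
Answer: 6653221/45260 ≈ 147.00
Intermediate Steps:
D(u, M) = M*u (D(u, M) = M*u + 0 = M*u)
P = -181041/45260 (P = -4 + 1/(-45410 + 150) = -4 + 1/(-45260) = -4 - 1/45260 = -181041/45260 ≈ -4.0000)
b(-146, D(-13, 8)) - P = 143 - 1*(-181041/45260) = 143 + 181041/45260 = 6653221/45260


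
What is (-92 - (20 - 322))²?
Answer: 44100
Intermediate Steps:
(-92 - (20 - 322))² = (-92 - 1*(-302))² = (-92 + 302)² = 210² = 44100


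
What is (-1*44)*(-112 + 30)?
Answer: 3608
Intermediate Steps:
(-1*44)*(-112 + 30) = -44*(-82) = 3608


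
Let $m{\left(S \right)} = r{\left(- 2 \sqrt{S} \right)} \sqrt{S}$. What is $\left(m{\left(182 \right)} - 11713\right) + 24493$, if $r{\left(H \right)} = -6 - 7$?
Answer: $12780 - 13 \sqrt{182} \approx 12605.0$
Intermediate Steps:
$r{\left(H \right)} = -13$ ($r{\left(H \right)} = -6 - 7 = -13$)
$m{\left(S \right)} = - 13 \sqrt{S}$
$\left(m{\left(182 \right)} - 11713\right) + 24493 = \left(- 13 \sqrt{182} - 11713\right) + 24493 = \left(-11713 - 13 \sqrt{182}\right) + 24493 = 12780 - 13 \sqrt{182}$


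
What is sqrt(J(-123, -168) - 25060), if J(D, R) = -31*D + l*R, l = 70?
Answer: I*sqrt(33007) ≈ 181.68*I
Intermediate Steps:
J(D, R) = -31*D + 70*R
sqrt(J(-123, -168) - 25060) = sqrt((-31*(-123) + 70*(-168)) - 25060) = sqrt((3813 - 11760) - 25060) = sqrt(-7947 - 25060) = sqrt(-33007) = I*sqrt(33007)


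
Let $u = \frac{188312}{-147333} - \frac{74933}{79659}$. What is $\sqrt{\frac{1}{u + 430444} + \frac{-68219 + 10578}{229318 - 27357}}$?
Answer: $\frac{2 i \sqrt{8252615046912109858327871468694726320849}}{340091329425946216777} \approx 0.53423 i$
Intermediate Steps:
$u = - \frac{8680283099}{3912133149}$ ($u = 188312 \left(- \frac{1}{147333}\right) - \frac{74933}{79659} = - \frac{188312}{147333} - \frac{74933}{79659} = - \frac{8680283099}{3912133149} \approx -2.2188$)
$\sqrt{\frac{1}{u + 430444} + \frac{-68219 + 10578}{229318 - 27357}} = \sqrt{\frac{1}{- \frac{8680283099}{3912133149} + 430444} + \frac{-68219 + 10578}{229318 - 27357}} = \sqrt{\frac{1}{\frac{1683945560905057}{3912133149}} - \frac{57641}{201961}} = \sqrt{\frac{3912133149}{1683945560905057} - \frac{57641}{201961}} = \sqrt{- \frac{97063515977805485348}{340091329425946216777}} = \frac{2 i \sqrt{8252615046912109858327871468694726320849}}{340091329425946216777}$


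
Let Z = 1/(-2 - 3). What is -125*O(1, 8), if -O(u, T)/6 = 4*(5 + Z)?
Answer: 14400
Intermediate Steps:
Z = -⅕ (Z = 1/(-5) = -⅕ ≈ -0.20000)
O(u, T) = -576/5 (O(u, T) = -24*(5 - ⅕) = -24*24/5 = -6*96/5 = -576/5)
-125*O(1, 8) = -125*(-576/5) = 14400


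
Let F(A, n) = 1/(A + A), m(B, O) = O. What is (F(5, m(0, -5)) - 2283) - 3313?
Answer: -55959/10 ≈ -5595.9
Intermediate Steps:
F(A, n) = 1/(2*A)
(F(5, m(0, -5)) - 2283) - 3313 = ((½)/5 - 2283) - 3313 = ((½)*(⅕) - 2283) - 3313 = (⅒ - 2283) - 3313 = -22829/10 - 3313 = -55959/10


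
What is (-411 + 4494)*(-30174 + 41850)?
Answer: 47673108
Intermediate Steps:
(-411 + 4494)*(-30174 + 41850) = 4083*11676 = 47673108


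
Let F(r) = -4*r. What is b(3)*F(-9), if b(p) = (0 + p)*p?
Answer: 324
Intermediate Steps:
b(p) = p**2 (b(p) = p*p = p**2)
b(3)*F(-9) = 3**2*(-4*(-9)) = 9*36 = 324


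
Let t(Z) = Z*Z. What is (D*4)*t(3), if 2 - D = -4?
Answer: 216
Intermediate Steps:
D = 6 (D = 2 - 1*(-4) = 2 + 4 = 6)
t(Z) = Z²
(D*4)*t(3) = (6*4)*3² = 24*9 = 216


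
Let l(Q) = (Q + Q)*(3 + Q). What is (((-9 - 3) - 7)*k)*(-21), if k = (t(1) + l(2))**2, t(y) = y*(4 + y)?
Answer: 249375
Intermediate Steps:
l(Q) = 2*Q*(3 + Q) (l(Q) = (2*Q)*(3 + Q) = 2*Q*(3 + Q))
k = 625 (k = (1*(4 + 1) + 2*2*(3 + 2))**2 = (1*5 + 2*2*5)**2 = (5 + 20)**2 = 25**2 = 625)
(((-9 - 3) - 7)*k)*(-21) = (((-9 - 3) - 7)*625)*(-21) = ((-12 - 7)*625)*(-21) = -19*625*(-21) = -11875*(-21) = 249375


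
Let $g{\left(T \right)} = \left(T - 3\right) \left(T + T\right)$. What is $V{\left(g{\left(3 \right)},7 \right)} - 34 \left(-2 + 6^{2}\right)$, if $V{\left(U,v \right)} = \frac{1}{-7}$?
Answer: $- \frac{8093}{7} \approx -1156.1$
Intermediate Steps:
$g{\left(T \right)} = 2 T \left(-3 + T\right)$ ($g{\left(T \right)} = \left(-3 + T\right) 2 T = 2 T \left(-3 + T\right)$)
$V{\left(U,v \right)} = - \frac{1}{7}$
$V{\left(g{\left(3 \right)},7 \right)} - 34 \left(-2 + 6^{2}\right) = - \frac{1}{7} - 34 \left(-2 + 6^{2}\right) = - \frac{1}{7} - 34 \left(-2 + 36\right) = - \frac{1}{7} - 1156 = - \frac{8093}{7}$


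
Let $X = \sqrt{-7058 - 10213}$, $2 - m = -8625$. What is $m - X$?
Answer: $8627 - 3 i \sqrt{1919} \approx 8627.0 - 131.42 i$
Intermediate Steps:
$m = 8627$ ($m = 2 - -8625 = 2 + 8625 = 8627$)
$X = 3 i \sqrt{1919}$ ($X = \sqrt{-17271} = 3 i \sqrt{1919} \approx 131.42 i$)
$m - X = 8627 - 3 i \sqrt{1919}$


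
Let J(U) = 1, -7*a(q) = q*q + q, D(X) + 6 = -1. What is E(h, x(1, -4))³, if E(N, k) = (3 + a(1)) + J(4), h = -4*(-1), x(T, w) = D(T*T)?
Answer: 17576/343 ≈ 51.242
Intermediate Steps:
D(X) = -7 (D(X) = -6 - 1 = -7)
a(q) = -q/7 - q²/7 (a(q) = -(q*q + q)/7 = -(q² + q)/7 = -(q + q²)/7 = -q/7 - q²/7)
x(T, w) = -7
h = 4
E(N, k) = 26/7 (E(N, k) = (3 - ⅐*1*(1 + 1)) + 1 = (3 - ⅐*1*2) + 1 = (3 - 2/7) + 1 = 19/7 + 1 = 26/7)
E(h, x(1, -4))³ = (26/7)³ = 17576/343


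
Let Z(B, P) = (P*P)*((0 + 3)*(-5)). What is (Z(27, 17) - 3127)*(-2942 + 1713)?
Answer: 9170798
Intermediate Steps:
Z(B, P) = -15*P² (Z(B, P) = P²*(3*(-5)) = P²*(-15) = -15*P²)
(Z(27, 17) - 3127)*(-2942 + 1713) = (-15*17² - 3127)*(-2942 + 1713) = (-15*289 - 3127)*(-1229) = (-4335 - 3127)*(-1229) = -7462*(-1229) = 9170798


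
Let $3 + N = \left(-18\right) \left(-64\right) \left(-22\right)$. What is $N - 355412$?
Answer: $-380759$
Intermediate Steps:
$N = -25347$ ($N = -3 + \left(-18\right) \left(-64\right) \left(-22\right) = -3 + 1152 \left(-22\right) = -3 - 25344 = -25347$)
$N - 355412 = -25347 - 355412 = -380759$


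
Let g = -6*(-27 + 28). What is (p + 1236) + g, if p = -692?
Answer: 538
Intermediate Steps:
g = -6 (g = -6*1 = -6)
(p + 1236) + g = (-692 + 1236) - 6 = 544 - 6 = 538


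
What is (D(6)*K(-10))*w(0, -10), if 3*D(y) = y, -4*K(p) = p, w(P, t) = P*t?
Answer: 0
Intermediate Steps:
K(p) = -p/4
D(y) = y/3
(D(6)*K(-10))*w(0, -10) = (((⅓)*6)*(-¼*(-10)))*(0*(-10)) = (2*(5/2))*0 = 5*0 = 0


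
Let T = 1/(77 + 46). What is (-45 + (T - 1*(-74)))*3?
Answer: 3568/41 ≈ 87.024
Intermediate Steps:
T = 1/123 ≈ 0.0081301
(-45 + (T - 1*(-74)))*3 = (-45 + (1/123 - 1*(-74)))*3 = (-45 + (1/123 + 74))*3 = (-45 + 9103/123)*3 = (3568/123)*3 = 3568/41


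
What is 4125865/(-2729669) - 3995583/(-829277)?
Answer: 7485134102422/2263651719313 ≈ 3.3067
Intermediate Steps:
4125865/(-2729669) - 3995583/(-829277) = 4125865*(-1/2729669) - 3995583*(-1/829277) = -4125865/2729669 + 3995583/829277 = 7485134102422/2263651719313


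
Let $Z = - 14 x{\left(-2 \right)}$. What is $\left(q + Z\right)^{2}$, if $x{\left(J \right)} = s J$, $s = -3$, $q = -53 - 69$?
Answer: $42436$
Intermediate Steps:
$q = -122$ ($q = -53 - 69 = -122$)
$x{\left(J \right)} = - 3 J$
$Z = -84$ ($Z = - 14 \left(\left(-3\right) \left(-2\right)\right) = \left(-14\right) 6 = -84$)
$\left(q + Z\right)^{2} = \left(-122 - 84\right)^{2} = \left(-206\right)^{2} = 42436$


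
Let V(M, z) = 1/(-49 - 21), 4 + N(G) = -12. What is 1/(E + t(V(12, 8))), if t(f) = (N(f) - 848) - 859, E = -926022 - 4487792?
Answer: -1/5415537 ≈ -1.8465e-7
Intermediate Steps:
N(G) = -16 (N(G) = -4 - 12 = -16)
V(M, z) = -1/70 (V(M, z) = 1/(-70) = -1/70)
E = -5413814
t(f) = -1723 (t(f) = (-16 - 848) - 859 = -864 - 859 = -1723)
1/(E + t(V(12, 8))) = 1/(-5413814 - 1723) = 1/(-5415537) = -1/5415537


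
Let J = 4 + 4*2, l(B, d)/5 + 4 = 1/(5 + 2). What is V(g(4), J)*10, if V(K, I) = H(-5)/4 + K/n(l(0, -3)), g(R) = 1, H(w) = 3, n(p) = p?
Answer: 377/54 ≈ 6.9815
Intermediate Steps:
l(B, d) = -135/7 (l(B, d) = -20 + 5/(5 + 2) = -20 + 5/7 = -135/7)
J = 12 (J = 4 + 8 = 12)
V(K, I) = ¾ - 7*K/135 (V(K, I) = 3/4 + K/(-135/7) = 3*(¼) + K*(-7/135) = ¾ - 7*K/135)
V(g(4), J)*10 = (¾ - 7/135*1)*10 = (¾ - 7/135)*10 = (377/540)*10 = 377/54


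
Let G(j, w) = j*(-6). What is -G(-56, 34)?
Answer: -336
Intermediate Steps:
G(j, w) = -6*j
-G(-56, 34) = -(-6)*(-56) = -1*336 = -336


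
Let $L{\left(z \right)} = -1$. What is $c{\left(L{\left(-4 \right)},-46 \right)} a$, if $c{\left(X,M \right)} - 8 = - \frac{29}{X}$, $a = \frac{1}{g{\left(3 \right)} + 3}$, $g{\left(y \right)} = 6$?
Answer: $\frac{37}{9} \approx 4.1111$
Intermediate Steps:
$a = \frac{1}{9}$ ($a = \frac{1}{6 + 3} = \frac{1}{9} \approx 0.11111$)
$c{\left(X,M \right)} = 8 - \frac{29}{X}$
$c{\left(L{\left(-4 \right)},-46 \right)} a = \left(8 - \frac{29}{-1}\right) \frac{1}{9} = \left(8 - -29\right) \frac{1}{9} = \left(8 + 29\right) \frac{1}{9} = 37 \cdot \frac{1}{9} = \frac{37}{9}$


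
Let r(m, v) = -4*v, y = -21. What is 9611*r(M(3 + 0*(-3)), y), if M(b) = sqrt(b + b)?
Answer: 807324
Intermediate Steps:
M(b) = sqrt(2)*sqrt(b) (M(b) = sqrt(2*b) = sqrt(2)*sqrt(b))
9611*r(M(3 + 0*(-3)), y) = 9611*(-4*(-21)) = 9611*84 = 807324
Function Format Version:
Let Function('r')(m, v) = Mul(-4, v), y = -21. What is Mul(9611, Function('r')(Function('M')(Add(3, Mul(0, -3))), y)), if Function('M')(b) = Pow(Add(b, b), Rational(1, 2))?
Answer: 807324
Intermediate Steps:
Function('M')(b) = Mul(Pow(2, Rational(1, 2)), Pow(b, Rational(1, 2))) (Function('M')(b) = Pow(Mul(2, b), Rational(1, 2)) = Mul(Pow(2, Rational(1, 2)), Pow(b, Rational(1, 2))))
Mul(9611, Function('r')(Function('M')(Add(3, Mul(0, -3))), y)) = Mul(9611, Mul(-4, -21)) = Mul(9611, 84) = 807324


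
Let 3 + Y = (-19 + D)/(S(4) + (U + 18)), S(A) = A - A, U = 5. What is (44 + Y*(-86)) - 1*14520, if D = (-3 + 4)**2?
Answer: -325466/23 ≈ -14151.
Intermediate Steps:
D = 1 (D = 1**2 = 1)
S(A) = 0
Y = -87/23 (Y = -3 + (-19 + 1)/(0 + (5 + 18)) = -3 - 18/(0 + 23) = -3 - 18/23 = -87/23 ≈ -3.7826)
(44 + Y*(-86)) - 1*14520 = (44 - 87/23*(-86)) - 1*14520 = (44 + 7482/23) - 14520 = 8494/23 - 14520 = -325466/23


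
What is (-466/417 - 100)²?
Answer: 1777971556/173889 ≈ 10225.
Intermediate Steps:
(-466/417 - 100)² = (-42166/417)² = 1777971556/173889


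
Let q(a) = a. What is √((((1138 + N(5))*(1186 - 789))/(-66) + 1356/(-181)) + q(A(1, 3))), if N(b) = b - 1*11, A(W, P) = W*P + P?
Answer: 2*I*√60745368189/5973 ≈ 82.527*I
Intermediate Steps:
A(W, P) = P + P*W (A(W, P) = P*W + P = P + P*W)
N(b) = -11 + b (N(b) = b - 11 = -11 + b)
√((((1138 + N(5))*(1186 - 789))/(-66) + 1356/(-181)) + q(A(1, 3))) = √((((1138 + (-11 + 5))*(1186 - 789))/(-66) + 1356/(-181)) + 3*(1 + 1)) = √((((1138 - 6)*397)*(-1/66) + 1356*(-1/181)) + 3*2) = √(((1132*397)*(-1/66) - 1356/181) + 6) = √((449404*(-1/66) - 1356/181) + 6) = √((-224702/33 - 1356/181) + 6) = √(-40715810/5973 + 6) = √(-40679972/5973) = 2*I*√60745368189/5973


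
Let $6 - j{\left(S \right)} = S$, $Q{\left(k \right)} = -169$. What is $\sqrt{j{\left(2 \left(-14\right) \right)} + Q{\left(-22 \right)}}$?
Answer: $3 i \sqrt{15} \approx 11.619 i$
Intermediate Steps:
$j{\left(S \right)} = 6 - S$
$\sqrt{j{\left(2 \left(-14\right) \right)} + Q{\left(-22 \right)}} = \sqrt{\left(6 - 2 \left(-14\right)\right) - 169} = \sqrt{\left(6 - -28\right) - 169} = \sqrt{\left(6 + 28\right) - 169} = \sqrt{34 - 169} = \sqrt{-135} = 3 i \sqrt{15}$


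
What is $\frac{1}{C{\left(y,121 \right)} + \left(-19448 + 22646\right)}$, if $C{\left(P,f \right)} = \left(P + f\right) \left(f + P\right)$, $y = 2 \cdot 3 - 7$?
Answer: $\frac{1}{17598} \approx 5.6825 \cdot 10^{-5}$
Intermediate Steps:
$y = -1$ ($y = 6 - 7 = -1$)
$C{\left(P,f \right)} = \left(P + f\right)^{2}$ ($C{\left(P,f \right)} = \left(P + f\right) \left(P + f\right) = \left(P + f\right)^{2}$)
$\frac{1}{C{\left(y,121 \right)} + \left(-19448 + 22646\right)} = \frac{1}{\left(-1 + 121\right)^{2} + \left(-19448 + 22646\right)} = \frac{1}{120^{2} + 3198} = \frac{1}{14400 + 3198} = \frac{1}{17598}$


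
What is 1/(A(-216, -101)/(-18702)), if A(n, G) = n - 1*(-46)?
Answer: 9351/85 ≈ 110.01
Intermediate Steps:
A(n, G) = 46 + n (A(n, G) = n + 46 = 46 + n)
1/(A(-216, -101)/(-18702)) = 1/((46 - 216)/(-18702)) = 1/(-170*(-1/18702)) = 1/(85/9351) = 9351/85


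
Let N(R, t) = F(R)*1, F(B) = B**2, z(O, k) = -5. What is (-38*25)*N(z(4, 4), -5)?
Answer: -23750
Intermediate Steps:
N(R, t) = R**2 (N(R, t) = R**2*1 = R**2)
(-38*25)*N(z(4, 4), -5) = -38*25*(-5)**2 = -950*25 = -23750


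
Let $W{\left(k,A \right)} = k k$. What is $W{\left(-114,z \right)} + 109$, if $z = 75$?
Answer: $13105$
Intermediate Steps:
$W{\left(k,A \right)} = k^{2}$
$W{\left(-114,z \right)} + 109 = \left(-114\right)^{2} + 109 = 12996 + 109 = 13105$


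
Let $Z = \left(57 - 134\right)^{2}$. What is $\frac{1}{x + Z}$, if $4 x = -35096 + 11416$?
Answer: $\frac{1}{9} \approx 0.11111$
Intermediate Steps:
$x = -5920$ ($x = \frac{-35096 + 11416}{4} = \frac{1}{4} \left(-23680\right) = -5920$)
$Z = 5929$ ($Z = \left(-77\right)^{2} = 5929$)
$\frac{1}{x + Z} = \frac{1}{-5920 + 5929} = \frac{1}{9}$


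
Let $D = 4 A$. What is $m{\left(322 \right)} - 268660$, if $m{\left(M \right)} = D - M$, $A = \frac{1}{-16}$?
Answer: $- \frac{1075929}{4} \approx -2.6898 \cdot 10^{5}$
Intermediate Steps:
$A = - \frac{1}{16} \approx -0.0625$
$D = - \frac{1}{4}$ ($D = 4 \left(- \frac{1}{16}\right) = - \frac{1}{4} \approx -0.25$)
$m{\left(M \right)} = - \frac{1}{4} - M$
$m{\left(322 \right)} - 268660 = \left(- \frac{1}{4} - 322\right) - 268660 = - \frac{1289}{4} - 268660 = - \frac{1075929}{4}$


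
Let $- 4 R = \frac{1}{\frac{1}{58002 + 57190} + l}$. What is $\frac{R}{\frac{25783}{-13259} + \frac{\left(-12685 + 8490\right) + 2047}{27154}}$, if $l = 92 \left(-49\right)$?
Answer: $- \frac{5184142323514}{189173620929081995} \approx -2.7404 \cdot 10^{-5}$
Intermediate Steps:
$l = -4508$
$R = \frac{28798}{519285535}$ ($R = - \frac{1}{4 \left(\frac{1}{58002 + 57190} - 4508\right)} = - \frac{1}{4 \left(\frac{1}{115192} - 4508\right)} = - \frac{1}{4 \left(- \frac{519285535}{115192}\right)} = \left(- \frac{1}{4}\right) \left(- \frac{115192}{519285535}\right) = \frac{28798}{519285535} \approx 5.5457 \cdot 10^{-5}$)
$\frac{R}{\frac{25783}{-13259} + \frac{\left(-12685 + 8490\right) + 2047}{27154}} = \frac{28798}{519285535 \left(\frac{25783}{-13259} + \frac{\left(-12685 + 8490\right) + 2047}{27154}\right)} = \frac{28798}{519285535 \left(25783 \left(- \frac{1}{13259}\right) + \left(-4195 + 2047\right) \frac{1}{27154}\right)} = \frac{28798}{519285535 \left(- \frac{25783}{13259} - \frac{1074}{13577}\right)} = \frac{28798}{519285535 \left(- \frac{364295957}{180017443}\right)} = \frac{28798}{519285535} \left(- \frac{180017443}{364295957}\right) = - \frac{5184142323514}{189173620929081995}$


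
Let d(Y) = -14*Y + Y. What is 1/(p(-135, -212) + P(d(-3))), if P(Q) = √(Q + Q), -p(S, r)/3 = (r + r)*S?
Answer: -28620/4914626387 - √78/29487758322 ≈ -5.8237e-6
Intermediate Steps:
d(Y) = -13*Y
p(S, r) = -6*S*r (p(S, r) = -3*(r + r)*S = -3*2*r*S = -6*S*r)
P(Q) = √2*√Q (P(Q) = √(2*Q) = √2*√Q)
1/(p(-135, -212) + P(d(-3))) = 1/(-6*(-135)*(-212) + √2*√(-13*(-3))) = 1/(-171720 + √2*√39) = 1/(-171720 + √78)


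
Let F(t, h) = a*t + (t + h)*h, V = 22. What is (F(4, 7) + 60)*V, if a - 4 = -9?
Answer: 2574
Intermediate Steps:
a = -5 (a = 4 - 9 = -5)
F(t, h) = -5*t + h*(h + t) (F(t, h) = -5*t + (t + h)*h = -5*t + (h + t)*h = -5*t + h*(h + t))
(F(4, 7) + 60)*V = ((7² - 5*4 + 7*4) + 60)*22 = ((49 - 20 + 28) + 60)*22 = (57 + 60)*22 = 117*22 = 2574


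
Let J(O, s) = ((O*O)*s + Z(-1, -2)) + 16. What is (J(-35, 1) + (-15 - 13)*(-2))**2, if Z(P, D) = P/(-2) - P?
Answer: 6744409/4 ≈ 1.6861e+6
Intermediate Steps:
Z(P, D) = -3*P/2 (Z(P, D) = P*(-1/2) - P = -P/2 - P = -3*P/2)
J(O, s) = 35/2 + s*O**2 (J(O, s) = ((O*O)*s - 3/2*(-1)) + 16 = (O**2*s + 3/2) + 16 = (s*O**2 + 3/2) + 16 = (3/2 + s*O**2) + 16 = 35/2 + s*O**2)
(J(-35, 1) + (-15 - 13)*(-2))**2 = ((35/2 + 1*(-35)**2) + (-15 - 13)*(-2))**2 = ((35/2 + 1*1225) - 28*(-2))**2 = ((35/2 + 1225) + 56)**2 = (2485/2 + 56)**2 = (2597/2)**2 = 6744409/4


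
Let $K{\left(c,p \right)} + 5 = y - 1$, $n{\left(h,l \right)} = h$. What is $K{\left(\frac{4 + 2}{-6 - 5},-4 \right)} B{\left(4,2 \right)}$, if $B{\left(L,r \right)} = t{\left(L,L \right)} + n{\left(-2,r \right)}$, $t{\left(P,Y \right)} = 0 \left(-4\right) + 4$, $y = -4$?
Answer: $-20$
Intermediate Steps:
$t{\left(P,Y \right)} = 4$ ($t{\left(P,Y \right)} = 0 + 4 = 4$)
$K{\left(c,p \right)} = -10$ ($K{\left(c,p \right)} = -5 - 5 = -10$)
$B{\left(L,r \right)} = 2$ ($B{\left(L,r \right)} = 4 - 2 = 2$)
$K{\left(\frac{4 + 2}{-6 - 5},-4 \right)} B{\left(4,2 \right)} = \left(-10\right) 2 = -20$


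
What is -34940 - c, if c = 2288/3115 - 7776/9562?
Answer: -74336254844/2127545 ≈ -34940.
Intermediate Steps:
c = -167456/2127545 (c = 2288*(1/3115) - 7776*1/9562 = 2288/3115 - 3888/4781 = -167456/2127545 ≈ -0.078709)
-34940 - c = -34940 - 1*(-167456/2127545) = -34940 + 167456/2127545 = -74336254844/2127545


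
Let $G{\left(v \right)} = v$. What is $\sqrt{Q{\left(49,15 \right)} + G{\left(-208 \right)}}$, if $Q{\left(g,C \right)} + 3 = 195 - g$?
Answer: $i \sqrt{65} \approx 8.0623 i$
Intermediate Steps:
$Q{\left(g,C \right)} = 192 - g$ ($Q{\left(g,C \right)} = -3 - \left(-195 + g\right) = 192 - g$)
$\sqrt{Q{\left(49,15 \right)} + G{\left(-208 \right)}} = \sqrt{\left(192 - 49\right) - 208} = \sqrt{143 - 208} = \sqrt{-65} = i \sqrt{65}$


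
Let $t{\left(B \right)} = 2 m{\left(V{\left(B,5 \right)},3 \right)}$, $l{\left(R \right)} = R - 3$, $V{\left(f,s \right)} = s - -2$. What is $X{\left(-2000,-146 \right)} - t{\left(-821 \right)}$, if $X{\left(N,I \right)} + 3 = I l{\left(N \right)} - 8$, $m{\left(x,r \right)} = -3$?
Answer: $292433$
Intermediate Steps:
$V{\left(f,s \right)} = 2 + s$ ($V{\left(f,s \right)} = s + 2 = 2 + s$)
$l{\left(R \right)} = -3 + R$
$t{\left(B \right)} = -6$ ($t{\left(B \right)} = 2 \left(-3\right) = -6$)
$X{\left(N,I \right)} = -11 + I \left(-3 + N\right)$ ($X{\left(N,I \right)} = -3 + \left(I \left(-3 + N\right) - 8\right) = -3 + \left(-8 + I \left(-3 + N\right)\right) = -11 + I \left(-3 + N\right)$)
$X{\left(-2000,-146 \right)} - t{\left(-821 \right)} = \left(-11 - 146 \left(-3 - 2000\right)\right) - -6 = \left(-11 - -292438\right) + 6 = \left(-11 + 292438\right) + 6 = 292427 + 6 = 292433$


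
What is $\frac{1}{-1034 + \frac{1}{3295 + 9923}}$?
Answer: $- \frac{13218}{13667411} \approx -0.00096712$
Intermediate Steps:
$\frac{1}{-1034 + \frac{1}{3295 + 9923}} = \frac{1}{-1034 + \frac{1}{13218}} = \frac{1}{- \frac{13667411}{13218}} = - \frac{13218}{13667411}$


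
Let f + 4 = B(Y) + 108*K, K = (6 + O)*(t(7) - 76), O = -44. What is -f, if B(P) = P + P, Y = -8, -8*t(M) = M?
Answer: -315475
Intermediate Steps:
t(M) = -M/8
K = 11685/4 (K = (6 - 44)*(-1/8*7 - 76) = -38*(-7/8 - 76) = -38*(-615/8) = 11685/4 ≈ 2921.3)
B(P) = 2*P
f = 315475 (f = -4 + (2*(-8) + 108*(11685/4)) = -4 + (-16 + 315495) = -4 + 315479 = 315475)
-f = -1*315475 = -315475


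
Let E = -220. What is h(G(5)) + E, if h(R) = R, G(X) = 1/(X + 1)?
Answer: -1319/6 ≈ -219.83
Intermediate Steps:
G(X) = 1/(1 + X)
h(G(5)) + E = 1/(1 + 5) - 220 = 1/6 - 220 = -1319/6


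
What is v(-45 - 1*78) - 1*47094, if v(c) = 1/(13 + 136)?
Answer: -7017005/149 ≈ -47094.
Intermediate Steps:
v(c) = 1/149
v(-45 - 1*78) - 1*47094 = 1/149 - 1*47094 = 1/149 - 47094 = -7017005/149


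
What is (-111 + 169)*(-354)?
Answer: -20532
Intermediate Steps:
(-111 + 169)*(-354) = 58*(-354) = -20532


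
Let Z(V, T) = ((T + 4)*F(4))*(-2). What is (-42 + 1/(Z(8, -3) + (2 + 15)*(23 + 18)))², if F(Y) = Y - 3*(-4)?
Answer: 780029041/442225 ≈ 1763.9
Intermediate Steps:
F(Y) = 12 + Y (F(Y) = Y - 1*(-12) = Y + 12 = 12 + Y)
Z(V, T) = -128 - 32*T (Z(V, T) = ((T + 4)*(12 + 4))*(-2) = ((4 + T)*16)*(-2) = (64 + 16*T)*(-2) = -128 - 32*T)
(-42 + 1/(Z(8, -3) + (2 + 15)*(23 + 18)))² = (-42 + 1/((-128 - 32*(-3)) + (2 + 15)*(23 + 18)))² = (-42 + 1/((-128 + 96) + 17*41))² = (-42 + 1/(-32 + 697))² = (-42 + 1/665)² = (-27929/665)² = 780029041/442225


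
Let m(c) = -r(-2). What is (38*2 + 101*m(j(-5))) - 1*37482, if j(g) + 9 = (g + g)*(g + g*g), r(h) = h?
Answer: -37204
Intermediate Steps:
j(g) = -9 + 2*g*(g + g**2) (j(g) = -9 + (g + g)*(g + g*g) = -9 + (2*g)*(g + g**2) = -9 + 2*g*(g + g**2))
m(c) = 2 (m(c) = -1*(-2) = 2)
(38*2 + 101*m(j(-5))) - 1*37482 = (38*2 + 101*2) - 1*37482 = (76 + 202) - 37482 = 278 - 37482 = -37204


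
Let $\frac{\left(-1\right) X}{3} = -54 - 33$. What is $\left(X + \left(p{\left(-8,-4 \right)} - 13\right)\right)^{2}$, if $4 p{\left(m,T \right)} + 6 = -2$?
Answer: $60516$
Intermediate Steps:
$p{\left(m,T \right)} = -2$ ($p{\left(m,T \right)} = - \frac{3}{2} + \frac{1}{4} \left(-2\right) = - \frac{3}{2} - \frac{1}{2} = -2$)
$X = 261$ ($X = - 3 \left(-54 - 33\right) = \left(-3\right) \left(-87\right) = 261$)
$\left(X + \left(p{\left(-8,-4 \right)} - 13\right)\right)^{2} = \left(261 - 15\right)^{2} = 246^{2} = 60516$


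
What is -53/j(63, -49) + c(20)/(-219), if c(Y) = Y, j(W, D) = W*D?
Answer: -16711/225351 ≈ -0.074155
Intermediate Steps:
j(W, D) = D*W
-53/j(63, -49) + c(20)/(-219) = -53/((-49*63)) + 20/(-219) = -53/(-3087) + 20*(-1/219) = -53*(-1/3087) - 20/219 = 53/3087 - 20/219 = -16711/225351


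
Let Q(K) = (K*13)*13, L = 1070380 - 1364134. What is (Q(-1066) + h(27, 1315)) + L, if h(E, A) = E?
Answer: -473881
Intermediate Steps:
L = -293754
Q(K) = 169*K (Q(K) = (13*K)*13 = 169*K)
(Q(-1066) + h(27, 1315)) + L = (169*(-1066) + 27) - 293754 = (-180154 + 27) - 293754 = -180127 - 293754 = -473881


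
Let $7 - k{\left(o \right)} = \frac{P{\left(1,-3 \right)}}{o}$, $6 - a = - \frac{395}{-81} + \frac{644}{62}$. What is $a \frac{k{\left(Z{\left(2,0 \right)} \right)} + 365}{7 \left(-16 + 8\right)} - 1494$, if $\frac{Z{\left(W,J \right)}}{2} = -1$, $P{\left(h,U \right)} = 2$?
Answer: $- \frac{28771993}{20088} \approx -1432.3$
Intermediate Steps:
$Z{\left(W,J \right)} = -2$ ($Z{\left(W,J \right)} = 2 \left(-1\right) = -2$)
$a = - \frac{23261}{2511}$ ($a = 6 - \left(- \frac{395}{-81} + \frac{644}{62}\right) = 6 - \left(\left(-395\right) \left(- \frac{1}{81}\right) + 644 \cdot \frac{1}{62}\right) = 6 - \left(\frac{395}{81} + \frac{322}{31}\right) = 6 - \frac{38327}{2511} = - \frac{23261}{2511} \approx -9.2636$)
$k{\left(o \right)} = 7 - \frac{2}{o}$
$a \frac{k{\left(Z{\left(2,0 \right)} \right)} + 365}{7 \left(-16 + 8\right)} - 1494 = - \frac{23261 \frac{\left(7 - \frac{2}{-2}\right) + 365}{7 \left(-16 + 8\right)}}{2511} - 1494 = - \frac{23261 \frac{\left(7 - -1\right) + 365}{7 \left(-8\right)}}{2511} - 1494 = - \frac{23261 \frac{\left(7 + 1\right) + 365}{-56}}{2511} - 1494 = - \frac{23261 \left(8 + 365\right) \left(- \frac{1}{56}\right)}{2511} - 1494 = - \frac{23261 \cdot 373 \left(- \frac{1}{56}\right)}{2511} - 1494 = \left(- \frac{23261}{2511}\right) \left(- \frac{373}{56}\right) - 1494 = \frac{1239479}{20088} - 1494 = - \frac{28771993}{20088}$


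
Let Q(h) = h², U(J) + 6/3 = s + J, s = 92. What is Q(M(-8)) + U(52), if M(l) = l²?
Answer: 4238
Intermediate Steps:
U(J) = 90 + J (U(J) = -2 + (92 + J) = 90 + J)
Q(M(-8)) + U(52) = ((-8)²)² + (90 + 52) = 64² + 142 = 4096 + 142 = 4238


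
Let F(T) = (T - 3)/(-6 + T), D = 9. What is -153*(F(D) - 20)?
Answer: 2754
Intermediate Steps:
F(T) = (-3 + T)/(-6 + T)
-153*(F(D) - 20) = -153*((-3 + 9)/(-6 + 9) - 20) = -153*(6/3 - 20) = -153*((1/3)*6 - 20) = -153*(2 - 20) = -153*(-18) = 2754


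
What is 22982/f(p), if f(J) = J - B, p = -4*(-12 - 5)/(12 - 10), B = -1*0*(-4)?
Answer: 11491/17 ≈ 675.94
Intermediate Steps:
B = 0 (B = 0*(-4) = 0)
p = 34 (p = -(-68)/2 = -4*(-17/2) = 34)
f(J) = J (f(J) = J - 1*0 = J + 0 = J)
22982/f(p) = 22982/34 = 22982*(1/34) = 11491/17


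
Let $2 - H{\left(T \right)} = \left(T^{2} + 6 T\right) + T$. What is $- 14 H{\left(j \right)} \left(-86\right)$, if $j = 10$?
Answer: $-202272$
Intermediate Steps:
$H{\left(T \right)} = 2 - T^{2} - 7 T$ ($H{\left(T \right)} = 2 - \left(\left(T^{2} + 6 T\right) + T\right) = 2 - \left(T^{2} + 7 T\right) = 2 - T^{2} - 7 T$)
$- 14 H{\left(j \right)} \left(-86\right) = - 14 \left(2 - 10^{2} - 70\right) \left(-86\right) = - 14 \left(2 - 100 - 70\right) \left(-86\right) = \left(-14\right) \left(-168\right) \left(-86\right) = 2352 \left(-86\right) = -202272$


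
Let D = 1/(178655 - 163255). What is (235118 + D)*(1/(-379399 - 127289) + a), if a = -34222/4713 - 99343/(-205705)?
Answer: -1339568469995296834550617/840545288494912000 ≈ -1.5937e+6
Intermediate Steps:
a = -6571432951/969487665 (a = -34222*1/4713 - 99343*(-1/205705) = -34222/4713 + 99343/205705 = -6571432951/969487665 ≈ -6.7783)
D = 1/15400 ≈ 6.4935e-5
(235118 + D)*(1/(-379399 - 127289) + a) = (235118 + 1/15400)*(1/(-379399 - 127289) - 6571432951/969487665) = 3620817201*(1/(-506688) - 6571432951/969487665)/15400 = 3620817201*(-1/506688 - 6571432951/969487665)/15400 = (3620817201/15400)*(-1109889062854651/163742588667840) = -1339568469995296834550617/840545288494912000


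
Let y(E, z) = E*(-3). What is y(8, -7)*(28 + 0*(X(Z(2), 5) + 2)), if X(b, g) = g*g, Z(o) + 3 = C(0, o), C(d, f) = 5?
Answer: -672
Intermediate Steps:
Z(o) = 2 (Z(o) = -3 + 5 = 2)
y(E, z) = -3*E
X(b, g) = g²
y(8, -7)*(28 + 0*(X(Z(2), 5) + 2)) = (-3*8)*(28 + 0*(5² + 2)) = -24*(28 + 0*(25 + 2)) = -24*(28 + 0*27) = -24*(28 + 0) = -24*28 = -672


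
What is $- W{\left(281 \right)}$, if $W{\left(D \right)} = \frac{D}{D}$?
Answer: $-1$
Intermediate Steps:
$W{\left(D \right)} = 1$
$- W{\left(281 \right)} = \left(-1\right) 1 = -1$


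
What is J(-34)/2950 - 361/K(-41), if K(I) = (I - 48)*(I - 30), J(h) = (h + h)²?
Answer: 14077053/9320525 ≈ 1.5103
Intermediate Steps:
J(h) = 4*h² (J(h) = (2*h)² = 4*h²)
K(I) = (-48 + I)*(-30 + I)
J(-34)/2950 - 361/K(-41) = (4*(-34)²)/2950 - 361/(1440 + (-41)² - 78*(-41)) = (4*1156)*(1/2950) - 361/(1440 + 1681 + 3198) = 4624*(1/2950) - 361/6319 = 2312/1475 - 361*1/6319 = 2312/1475 - 361/6319 = 14077053/9320525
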